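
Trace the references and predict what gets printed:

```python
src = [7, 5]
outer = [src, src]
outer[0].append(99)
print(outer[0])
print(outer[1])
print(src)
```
[7, 5, 99]
[7, 5, 99]
[7, 5, 99]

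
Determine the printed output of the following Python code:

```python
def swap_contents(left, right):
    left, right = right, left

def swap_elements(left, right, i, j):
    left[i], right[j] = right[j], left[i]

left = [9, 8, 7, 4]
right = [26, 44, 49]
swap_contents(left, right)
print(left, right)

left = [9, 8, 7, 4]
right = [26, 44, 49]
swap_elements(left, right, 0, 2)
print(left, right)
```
[9, 8, 7, 4] [26, 44, 49]
[49, 8, 7, 4] [26, 44, 9]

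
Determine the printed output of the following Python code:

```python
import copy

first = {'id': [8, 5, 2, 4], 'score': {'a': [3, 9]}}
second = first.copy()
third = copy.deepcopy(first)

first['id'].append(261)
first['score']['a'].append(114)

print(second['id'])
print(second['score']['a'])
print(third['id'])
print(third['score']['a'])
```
[8, 5, 2, 4, 261]
[3, 9, 114]
[8, 5, 2, 4]
[3, 9]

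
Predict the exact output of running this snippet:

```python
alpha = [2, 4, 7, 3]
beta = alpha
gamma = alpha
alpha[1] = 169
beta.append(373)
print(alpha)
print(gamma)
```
[2, 169, 7, 3, 373]
[2, 169, 7, 3, 373]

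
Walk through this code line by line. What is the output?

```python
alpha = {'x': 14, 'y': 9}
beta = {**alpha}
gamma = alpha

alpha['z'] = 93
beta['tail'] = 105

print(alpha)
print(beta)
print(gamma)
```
{'x': 14, 'y': 9, 'z': 93}
{'x': 14, 'y': 9, 'tail': 105}
{'x': 14, 'y': 9, 'z': 93}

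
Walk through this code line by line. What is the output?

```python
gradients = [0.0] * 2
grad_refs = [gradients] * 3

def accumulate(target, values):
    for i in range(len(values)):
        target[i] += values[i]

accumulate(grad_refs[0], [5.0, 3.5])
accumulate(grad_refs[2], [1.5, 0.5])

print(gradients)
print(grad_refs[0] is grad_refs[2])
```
[6.5, 4.0]
True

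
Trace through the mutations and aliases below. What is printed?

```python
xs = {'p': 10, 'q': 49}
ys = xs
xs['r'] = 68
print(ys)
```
{'p': 10, 'q': 49, 'r': 68}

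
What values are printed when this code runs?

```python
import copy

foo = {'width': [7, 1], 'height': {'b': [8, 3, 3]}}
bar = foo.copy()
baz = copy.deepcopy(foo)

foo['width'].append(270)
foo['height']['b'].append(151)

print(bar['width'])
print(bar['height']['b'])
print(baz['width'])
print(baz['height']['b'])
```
[7, 1, 270]
[8, 3, 3, 151]
[7, 1]
[8, 3, 3]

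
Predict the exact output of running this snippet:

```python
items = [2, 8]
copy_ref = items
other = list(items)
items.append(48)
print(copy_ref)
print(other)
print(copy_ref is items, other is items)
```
[2, 8, 48]
[2, 8]
True False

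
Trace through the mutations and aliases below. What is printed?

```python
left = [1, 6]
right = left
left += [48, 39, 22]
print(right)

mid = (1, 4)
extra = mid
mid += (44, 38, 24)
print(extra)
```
[1, 6, 48, 39, 22]
(1, 4)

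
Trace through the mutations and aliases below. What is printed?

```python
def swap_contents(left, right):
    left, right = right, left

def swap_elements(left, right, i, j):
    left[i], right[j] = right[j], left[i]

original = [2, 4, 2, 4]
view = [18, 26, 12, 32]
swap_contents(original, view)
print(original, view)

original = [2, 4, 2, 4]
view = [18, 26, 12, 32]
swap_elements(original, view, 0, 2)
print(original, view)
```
[2, 4, 2, 4] [18, 26, 12, 32]
[12, 4, 2, 4] [18, 26, 2, 32]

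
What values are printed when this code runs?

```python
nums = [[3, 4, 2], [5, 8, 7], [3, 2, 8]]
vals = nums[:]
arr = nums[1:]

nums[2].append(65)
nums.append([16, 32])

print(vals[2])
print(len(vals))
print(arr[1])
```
[3, 2, 8, 65]
3
[3, 2, 8, 65]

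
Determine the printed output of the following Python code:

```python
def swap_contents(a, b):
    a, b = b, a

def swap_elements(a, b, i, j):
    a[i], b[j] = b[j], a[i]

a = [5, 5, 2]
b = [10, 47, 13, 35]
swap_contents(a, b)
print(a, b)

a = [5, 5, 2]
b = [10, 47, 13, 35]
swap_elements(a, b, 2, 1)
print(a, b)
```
[5, 5, 2] [10, 47, 13, 35]
[5, 5, 47] [10, 2, 13, 35]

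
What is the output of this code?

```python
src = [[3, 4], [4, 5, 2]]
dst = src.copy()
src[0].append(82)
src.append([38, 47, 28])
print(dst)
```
[[3, 4, 82], [4, 5, 2]]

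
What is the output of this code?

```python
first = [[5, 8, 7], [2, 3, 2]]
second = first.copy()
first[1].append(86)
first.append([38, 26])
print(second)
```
[[5, 8, 7], [2, 3, 2, 86]]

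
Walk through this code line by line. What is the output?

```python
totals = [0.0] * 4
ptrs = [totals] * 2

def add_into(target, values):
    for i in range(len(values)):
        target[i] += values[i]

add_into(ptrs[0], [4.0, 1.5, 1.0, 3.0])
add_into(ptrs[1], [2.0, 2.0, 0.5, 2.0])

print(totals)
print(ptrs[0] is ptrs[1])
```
[6.0, 3.5, 1.5, 5.0]
True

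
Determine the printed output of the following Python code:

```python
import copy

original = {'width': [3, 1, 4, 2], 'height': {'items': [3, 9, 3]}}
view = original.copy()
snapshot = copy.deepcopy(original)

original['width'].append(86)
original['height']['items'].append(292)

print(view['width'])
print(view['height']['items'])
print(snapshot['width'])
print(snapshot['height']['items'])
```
[3, 1, 4, 2, 86]
[3, 9, 3, 292]
[3, 1, 4, 2]
[3, 9, 3]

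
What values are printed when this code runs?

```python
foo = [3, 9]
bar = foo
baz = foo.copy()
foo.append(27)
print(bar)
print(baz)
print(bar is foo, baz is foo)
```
[3, 9, 27]
[3, 9]
True False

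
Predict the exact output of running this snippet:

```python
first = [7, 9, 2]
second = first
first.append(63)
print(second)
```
[7, 9, 2, 63]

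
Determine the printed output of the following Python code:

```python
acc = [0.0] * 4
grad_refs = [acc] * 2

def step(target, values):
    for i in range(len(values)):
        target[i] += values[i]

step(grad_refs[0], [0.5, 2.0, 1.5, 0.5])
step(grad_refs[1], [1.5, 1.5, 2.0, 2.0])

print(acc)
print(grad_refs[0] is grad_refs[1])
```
[2.0, 3.5, 3.5, 2.5]
True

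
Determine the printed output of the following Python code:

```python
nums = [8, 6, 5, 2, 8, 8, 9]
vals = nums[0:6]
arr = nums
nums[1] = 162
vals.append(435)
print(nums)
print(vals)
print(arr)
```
[8, 162, 5, 2, 8, 8, 9]
[8, 6, 5, 2, 8, 8, 435]
[8, 162, 5, 2, 8, 8, 9]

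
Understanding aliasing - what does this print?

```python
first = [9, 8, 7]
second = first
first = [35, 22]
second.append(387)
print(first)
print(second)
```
[35, 22]
[9, 8, 7, 387]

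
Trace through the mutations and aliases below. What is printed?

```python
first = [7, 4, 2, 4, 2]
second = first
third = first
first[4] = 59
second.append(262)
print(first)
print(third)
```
[7, 4, 2, 4, 59, 262]
[7, 4, 2, 4, 59, 262]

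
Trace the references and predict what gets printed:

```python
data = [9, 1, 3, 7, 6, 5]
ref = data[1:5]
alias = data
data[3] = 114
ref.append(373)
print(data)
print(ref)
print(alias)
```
[9, 1, 3, 114, 6, 5]
[1, 3, 7, 6, 373]
[9, 1, 3, 114, 6, 5]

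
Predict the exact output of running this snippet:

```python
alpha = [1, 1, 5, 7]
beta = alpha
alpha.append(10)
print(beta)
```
[1, 1, 5, 7, 10]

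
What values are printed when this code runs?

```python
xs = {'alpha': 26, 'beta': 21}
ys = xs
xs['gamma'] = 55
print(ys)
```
{'alpha': 26, 'beta': 21, 'gamma': 55}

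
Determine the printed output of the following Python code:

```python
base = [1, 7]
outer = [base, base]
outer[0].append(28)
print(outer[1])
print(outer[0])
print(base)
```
[1, 7, 28]
[1, 7, 28]
[1, 7, 28]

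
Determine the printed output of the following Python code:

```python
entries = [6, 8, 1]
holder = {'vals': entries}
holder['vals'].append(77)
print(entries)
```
[6, 8, 1, 77]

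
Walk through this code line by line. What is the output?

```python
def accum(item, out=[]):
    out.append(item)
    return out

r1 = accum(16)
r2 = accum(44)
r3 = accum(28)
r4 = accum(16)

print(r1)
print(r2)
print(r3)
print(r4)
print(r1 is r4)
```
[16, 44, 28, 16]
[16, 44, 28, 16]
[16, 44, 28, 16]
[16, 44, 28, 16]
True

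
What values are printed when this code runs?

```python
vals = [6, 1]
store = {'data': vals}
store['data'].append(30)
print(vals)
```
[6, 1, 30]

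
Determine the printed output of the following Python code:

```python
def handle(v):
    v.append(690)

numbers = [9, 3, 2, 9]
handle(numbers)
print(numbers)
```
[9, 3, 2, 9, 690]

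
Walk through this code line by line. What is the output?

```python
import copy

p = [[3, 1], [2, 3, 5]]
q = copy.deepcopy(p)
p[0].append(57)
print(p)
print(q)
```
[[3, 1, 57], [2, 3, 5]]
[[3, 1], [2, 3, 5]]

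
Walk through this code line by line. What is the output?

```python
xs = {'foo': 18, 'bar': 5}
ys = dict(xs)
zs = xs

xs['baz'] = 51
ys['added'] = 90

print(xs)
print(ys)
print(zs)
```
{'foo': 18, 'bar': 5, 'baz': 51}
{'foo': 18, 'bar': 5, 'added': 90}
{'foo': 18, 'bar': 5, 'baz': 51}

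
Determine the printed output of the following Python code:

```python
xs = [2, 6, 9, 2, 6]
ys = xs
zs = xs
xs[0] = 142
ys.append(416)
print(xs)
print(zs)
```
[142, 6, 9, 2, 6, 416]
[142, 6, 9, 2, 6, 416]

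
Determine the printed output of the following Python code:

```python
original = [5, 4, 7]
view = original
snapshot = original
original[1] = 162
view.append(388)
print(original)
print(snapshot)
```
[5, 162, 7, 388]
[5, 162, 7, 388]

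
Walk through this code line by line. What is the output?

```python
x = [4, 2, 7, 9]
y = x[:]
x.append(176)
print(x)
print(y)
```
[4, 2, 7, 9, 176]
[4, 2, 7, 9]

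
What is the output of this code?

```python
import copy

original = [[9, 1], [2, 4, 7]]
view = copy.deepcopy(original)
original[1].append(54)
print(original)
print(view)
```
[[9, 1], [2, 4, 7, 54]]
[[9, 1], [2, 4, 7]]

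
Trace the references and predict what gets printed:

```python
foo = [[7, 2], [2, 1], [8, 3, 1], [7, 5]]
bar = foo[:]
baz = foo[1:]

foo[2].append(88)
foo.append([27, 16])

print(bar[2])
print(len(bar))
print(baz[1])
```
[8, 3, 1, 88]
4
[8, 3, 1, 88]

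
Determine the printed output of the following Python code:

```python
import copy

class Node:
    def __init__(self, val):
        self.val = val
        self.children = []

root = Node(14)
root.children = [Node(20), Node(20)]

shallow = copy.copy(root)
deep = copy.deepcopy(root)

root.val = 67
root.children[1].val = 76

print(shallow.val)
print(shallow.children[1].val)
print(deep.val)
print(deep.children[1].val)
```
14
76
14
20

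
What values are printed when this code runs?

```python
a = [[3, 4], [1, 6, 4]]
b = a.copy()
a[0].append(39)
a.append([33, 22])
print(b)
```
[[3, 4, 39], [1, 6, 4]]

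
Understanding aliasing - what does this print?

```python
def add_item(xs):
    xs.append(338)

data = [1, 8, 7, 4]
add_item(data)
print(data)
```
[1, 8, 7, 4, 338]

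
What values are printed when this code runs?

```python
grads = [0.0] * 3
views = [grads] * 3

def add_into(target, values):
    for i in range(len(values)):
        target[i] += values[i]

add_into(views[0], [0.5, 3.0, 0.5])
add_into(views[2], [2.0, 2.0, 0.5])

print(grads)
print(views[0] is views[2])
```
[2.5, 5.0, 1.0]
True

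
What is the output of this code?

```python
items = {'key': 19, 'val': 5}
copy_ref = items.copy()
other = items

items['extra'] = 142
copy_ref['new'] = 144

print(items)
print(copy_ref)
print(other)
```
{'key': 19, 'val': 5, 'extra': 142}
{'key': 19, 'val': 5, 'new': 144}
{'key': 19, 'val': 5, 'extra': 142}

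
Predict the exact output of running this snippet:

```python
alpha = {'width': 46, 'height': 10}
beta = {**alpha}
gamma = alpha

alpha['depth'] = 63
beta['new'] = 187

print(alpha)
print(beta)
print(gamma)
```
{'width': 46, 'height': 10, 'depth': 63}
{'width': 46, 'height': 10, 'new': 187}
{'width': 46, 'height': 10, 'depth': 63}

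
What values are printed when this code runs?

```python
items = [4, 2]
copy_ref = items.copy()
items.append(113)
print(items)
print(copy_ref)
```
[4, 2, 113]
[4, 2]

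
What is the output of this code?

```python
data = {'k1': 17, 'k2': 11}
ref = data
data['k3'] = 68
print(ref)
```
{'k1': 17, 'k2': 11, 'k3': 68}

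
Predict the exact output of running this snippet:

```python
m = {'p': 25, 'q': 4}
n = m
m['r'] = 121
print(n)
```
{'p': 25, 'q': 4, 'r': 121}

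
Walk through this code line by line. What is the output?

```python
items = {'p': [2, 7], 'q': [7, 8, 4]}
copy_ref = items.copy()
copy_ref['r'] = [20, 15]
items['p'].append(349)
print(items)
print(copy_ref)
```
{'p': [2, 7, 349], 'q': [7, 8, 4]}
{'p': [2, 7, 349], 'q': [7, 8, 4], 'r': [20, 15]}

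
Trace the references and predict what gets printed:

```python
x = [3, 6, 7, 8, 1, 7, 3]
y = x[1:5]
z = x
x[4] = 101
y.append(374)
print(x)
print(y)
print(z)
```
[3, 6, 7, 8, 101, 7, 3]
[6, 7, 8, 1, 374]
[3, 6, 7, 8, 101, 7, 3]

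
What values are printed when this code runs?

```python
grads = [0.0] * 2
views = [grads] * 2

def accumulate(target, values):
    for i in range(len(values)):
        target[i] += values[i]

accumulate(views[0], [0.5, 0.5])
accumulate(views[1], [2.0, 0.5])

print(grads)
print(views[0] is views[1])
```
[2.5, 1.0]
True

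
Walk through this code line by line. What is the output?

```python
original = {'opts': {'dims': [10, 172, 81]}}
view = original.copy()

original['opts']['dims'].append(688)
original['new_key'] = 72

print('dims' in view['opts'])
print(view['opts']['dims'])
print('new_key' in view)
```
True
[10, 172, 81, 688]
False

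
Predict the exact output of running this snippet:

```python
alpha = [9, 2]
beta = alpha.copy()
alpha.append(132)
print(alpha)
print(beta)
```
[9, 2, 132]
[9, 2]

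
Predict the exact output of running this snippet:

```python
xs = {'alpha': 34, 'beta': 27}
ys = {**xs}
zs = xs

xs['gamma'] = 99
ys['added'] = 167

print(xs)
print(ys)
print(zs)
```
{'alpha': 34, 'beta': 27, 'gamma': 99}
{'alpha': 34, 'beta': 27, 'added': 167}
{'alpha': 34, 'beta': 27, 'gamma': 99}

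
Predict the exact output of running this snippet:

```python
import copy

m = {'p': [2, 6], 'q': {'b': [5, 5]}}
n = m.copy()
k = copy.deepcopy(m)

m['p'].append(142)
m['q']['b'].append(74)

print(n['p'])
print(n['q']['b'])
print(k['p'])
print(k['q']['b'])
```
[2, 6, 142]
[5, 5, 74]
[2, 6]
[5, 5]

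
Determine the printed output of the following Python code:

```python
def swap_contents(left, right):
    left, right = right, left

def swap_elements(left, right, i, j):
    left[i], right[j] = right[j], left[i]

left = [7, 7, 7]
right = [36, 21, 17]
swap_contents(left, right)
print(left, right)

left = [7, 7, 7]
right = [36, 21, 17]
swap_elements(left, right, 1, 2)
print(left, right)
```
[7, 7, 7] [36, 21, 17]
[7, 17, 7] [36, 21, 7]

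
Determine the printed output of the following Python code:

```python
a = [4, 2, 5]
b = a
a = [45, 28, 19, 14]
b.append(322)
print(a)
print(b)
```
[45, 28, 19, 14]
[4, 2, 5, 322]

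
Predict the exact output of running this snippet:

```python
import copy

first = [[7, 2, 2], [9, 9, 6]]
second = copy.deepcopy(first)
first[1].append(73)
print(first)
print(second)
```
[[7, 2, 2], [9, 9, 6, 73]]
[[7, 2, 2], [9, 9, 6]]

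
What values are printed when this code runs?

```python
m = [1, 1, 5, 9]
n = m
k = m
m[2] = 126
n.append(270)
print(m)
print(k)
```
[1, 1, 126, 9, 270]
[1, 1, 126, 9, 270]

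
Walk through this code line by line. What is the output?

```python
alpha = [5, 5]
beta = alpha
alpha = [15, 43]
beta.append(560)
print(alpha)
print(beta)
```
[15, 43]
[5, 5, 560]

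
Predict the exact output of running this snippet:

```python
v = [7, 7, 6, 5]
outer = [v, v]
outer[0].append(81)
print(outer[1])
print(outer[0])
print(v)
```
[7, 7, 6, 5, 81]
[7, 7, 6, 5, 81]
[7, 7, 6, 5, 81]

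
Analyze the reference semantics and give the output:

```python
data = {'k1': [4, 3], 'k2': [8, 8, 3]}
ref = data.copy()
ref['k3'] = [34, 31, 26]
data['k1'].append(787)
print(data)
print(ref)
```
{'k1': [4, 3, 787], 'k2': [8, 8, 3]}
{'k1': [4, 3, 787], 'k2': [8, 8, 3], 'k3': [34, 31, 26]}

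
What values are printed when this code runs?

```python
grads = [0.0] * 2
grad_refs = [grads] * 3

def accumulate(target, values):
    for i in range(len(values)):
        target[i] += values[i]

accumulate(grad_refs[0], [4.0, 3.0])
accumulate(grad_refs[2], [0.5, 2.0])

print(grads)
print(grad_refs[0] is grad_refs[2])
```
[4.5, 5.0]
True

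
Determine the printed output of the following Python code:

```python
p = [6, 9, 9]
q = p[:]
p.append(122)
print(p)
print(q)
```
[6, 9, 9, 122]
[6, 9, 9]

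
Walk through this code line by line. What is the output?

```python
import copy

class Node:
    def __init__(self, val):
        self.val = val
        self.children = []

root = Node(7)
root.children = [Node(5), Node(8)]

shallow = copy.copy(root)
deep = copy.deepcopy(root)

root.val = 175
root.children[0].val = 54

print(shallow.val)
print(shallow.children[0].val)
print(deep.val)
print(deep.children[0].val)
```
7
54
7
5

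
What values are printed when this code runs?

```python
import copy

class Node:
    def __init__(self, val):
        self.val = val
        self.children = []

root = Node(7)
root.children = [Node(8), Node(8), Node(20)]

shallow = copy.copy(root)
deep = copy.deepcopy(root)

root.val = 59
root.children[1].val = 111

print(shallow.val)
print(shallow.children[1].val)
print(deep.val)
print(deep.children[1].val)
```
7
111
7
8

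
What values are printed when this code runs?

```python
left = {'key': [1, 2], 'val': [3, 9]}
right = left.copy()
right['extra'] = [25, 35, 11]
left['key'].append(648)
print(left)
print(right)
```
{'key': [1, 2, 648], 'val': [3, 9]}
{'key': [1, 2, 648], 'val': [3, 9], 'extra': [25, 35, 11]}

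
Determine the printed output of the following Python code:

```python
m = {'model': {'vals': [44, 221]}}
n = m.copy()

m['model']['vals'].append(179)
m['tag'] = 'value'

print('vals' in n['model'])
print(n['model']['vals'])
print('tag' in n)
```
True
[44, 221, 179]
False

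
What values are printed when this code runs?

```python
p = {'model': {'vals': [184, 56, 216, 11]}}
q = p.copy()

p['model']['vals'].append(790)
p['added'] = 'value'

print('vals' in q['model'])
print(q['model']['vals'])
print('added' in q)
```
True
[184, 56, 216, 11, 790]
False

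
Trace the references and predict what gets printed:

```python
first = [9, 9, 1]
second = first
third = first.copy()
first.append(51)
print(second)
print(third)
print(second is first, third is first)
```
[9, 9, 1, 51]
[9, 9, 1]
True False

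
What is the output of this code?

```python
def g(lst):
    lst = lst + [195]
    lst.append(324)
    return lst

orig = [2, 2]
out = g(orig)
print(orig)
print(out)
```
[2, 2]
[2, 2, 195, 324]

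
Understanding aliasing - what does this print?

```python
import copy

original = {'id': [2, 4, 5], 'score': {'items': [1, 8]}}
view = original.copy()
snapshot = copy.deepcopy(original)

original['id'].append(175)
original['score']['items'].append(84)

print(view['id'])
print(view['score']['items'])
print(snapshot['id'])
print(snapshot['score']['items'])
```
[2, 4, 5, 175]
[1, 8, 84]
[2, 4, 5]
[1, 8]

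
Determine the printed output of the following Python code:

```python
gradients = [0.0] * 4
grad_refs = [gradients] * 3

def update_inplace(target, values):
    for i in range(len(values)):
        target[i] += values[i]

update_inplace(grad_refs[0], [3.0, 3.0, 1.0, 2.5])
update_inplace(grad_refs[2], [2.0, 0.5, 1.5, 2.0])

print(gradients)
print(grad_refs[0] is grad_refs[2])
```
[5.0, 3.5, 2.5, 4.5]
True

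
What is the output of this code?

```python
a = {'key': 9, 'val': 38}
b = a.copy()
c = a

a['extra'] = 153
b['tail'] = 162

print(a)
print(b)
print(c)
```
{'key': 9, 'val': 38, 'extra': 153}
{'key': 9, 'val': 38, 'tail': 162}
{'key': 9, 'val': 38, 'extra': 153}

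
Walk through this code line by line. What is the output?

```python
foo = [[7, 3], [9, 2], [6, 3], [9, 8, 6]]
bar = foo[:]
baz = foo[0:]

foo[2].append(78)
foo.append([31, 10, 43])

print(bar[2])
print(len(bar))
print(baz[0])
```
[6, 3, 78]
4
[7, 3]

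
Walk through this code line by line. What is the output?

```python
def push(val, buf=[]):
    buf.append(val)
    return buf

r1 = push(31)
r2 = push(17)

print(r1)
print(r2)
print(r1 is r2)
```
[31, 17]
[31, 17]
True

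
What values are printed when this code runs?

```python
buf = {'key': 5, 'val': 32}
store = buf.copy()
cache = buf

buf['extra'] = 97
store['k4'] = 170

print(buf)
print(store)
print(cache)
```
{'key': 5, 'val': 32, 'extra': 97}
{'key': 5, 'val': 32, 'k4': 170}
{'key': 5, 'val': 32, 'extra': 97}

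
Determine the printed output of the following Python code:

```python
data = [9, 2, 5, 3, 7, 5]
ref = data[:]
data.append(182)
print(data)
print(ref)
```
[9, 2, 5, 3, 7, 5, 182]
[9, 2, 5, 3, 7, 5]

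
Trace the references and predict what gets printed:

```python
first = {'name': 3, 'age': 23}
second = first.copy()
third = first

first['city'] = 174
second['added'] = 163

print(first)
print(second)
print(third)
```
{'name': 3, 'age': 23, 'city': 174}
{'name': 3, 'age': 23, 'added': 163}
{'name': 3, 'age': 23, 'city': 174}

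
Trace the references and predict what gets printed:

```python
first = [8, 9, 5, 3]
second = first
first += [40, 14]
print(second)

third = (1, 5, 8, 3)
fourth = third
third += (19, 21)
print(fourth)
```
[8, 9, 5, 3, 40, 14]
(1, 5, 8, 3)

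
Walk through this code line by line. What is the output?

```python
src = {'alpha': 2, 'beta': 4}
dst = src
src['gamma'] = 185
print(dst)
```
{'alpha': 2, 'beta': 4, 'gamma': 185}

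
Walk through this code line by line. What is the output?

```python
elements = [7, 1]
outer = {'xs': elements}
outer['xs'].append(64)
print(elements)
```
[7, 1, 64]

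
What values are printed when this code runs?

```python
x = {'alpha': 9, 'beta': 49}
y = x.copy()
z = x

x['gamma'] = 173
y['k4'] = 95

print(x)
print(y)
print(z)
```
{'alpha': 9, 'beta': 49, 'gamma': 173}
{'alpha': 9, 'beta': 49, 'k4': 95}
{'alpha': 9, 'beta': 49, 'gamma': 173}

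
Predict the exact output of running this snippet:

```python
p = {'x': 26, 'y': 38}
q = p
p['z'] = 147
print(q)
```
{'x': 26, 'y': 38, 'z': 147}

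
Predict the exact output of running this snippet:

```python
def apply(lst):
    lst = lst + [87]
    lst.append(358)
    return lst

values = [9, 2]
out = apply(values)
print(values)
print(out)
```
[9, 2]
[9, 2, 87, 358]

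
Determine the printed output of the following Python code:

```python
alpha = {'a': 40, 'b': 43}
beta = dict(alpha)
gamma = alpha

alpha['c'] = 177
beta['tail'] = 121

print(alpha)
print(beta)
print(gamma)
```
{'a': 40, 'b': 43, 'c': 177}
{'a': 40, 'b': 43, 'tail': 121}
{'a': 40, 'b': 43, 'c': 177}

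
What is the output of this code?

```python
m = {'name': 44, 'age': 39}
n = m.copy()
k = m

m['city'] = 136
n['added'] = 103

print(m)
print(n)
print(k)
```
{'name': 44, 'age': 39, 'city': 136}
{'name': 44, 'age': 39, 'added': 103}
{'name': 44, 'age': 39, 'city': 136}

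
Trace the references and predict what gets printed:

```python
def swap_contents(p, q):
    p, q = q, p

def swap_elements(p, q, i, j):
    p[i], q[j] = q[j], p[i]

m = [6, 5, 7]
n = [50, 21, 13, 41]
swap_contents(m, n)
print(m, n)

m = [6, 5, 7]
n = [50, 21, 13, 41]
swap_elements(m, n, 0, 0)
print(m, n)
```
[6, 5, 7] [50, 21, 13, 41]
[50, 5, 7] [6, 21, 13, 41]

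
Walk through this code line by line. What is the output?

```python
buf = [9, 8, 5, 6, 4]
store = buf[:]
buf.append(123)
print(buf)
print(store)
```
[9, 8, 5, 6, 4, 123]
[9, 8, 5, 6, 4]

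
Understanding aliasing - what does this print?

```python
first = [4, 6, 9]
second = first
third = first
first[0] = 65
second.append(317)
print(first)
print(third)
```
[65, 6, 9, 317]
[65, 6, 9, 317]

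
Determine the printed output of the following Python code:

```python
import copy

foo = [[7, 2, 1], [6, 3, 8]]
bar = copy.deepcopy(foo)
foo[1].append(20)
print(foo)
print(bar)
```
[[7, 2, 1], [6, 3, 8, 20]]
[[7, 2, 1], [6, 3, 8]]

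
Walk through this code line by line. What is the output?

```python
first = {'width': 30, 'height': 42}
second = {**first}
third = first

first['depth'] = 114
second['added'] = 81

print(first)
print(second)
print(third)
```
{'width': 30, 'height': 42, 'depth': 114}
{'width': 30, 'height': 42, 'added': 81}
{'width': 30, 'height': 42, 'depth': 114}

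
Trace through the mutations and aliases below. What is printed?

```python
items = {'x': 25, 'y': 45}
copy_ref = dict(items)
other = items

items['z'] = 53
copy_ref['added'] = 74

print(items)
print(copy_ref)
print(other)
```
{'x': 25, 'y': 45, 'z': 53}
{'x': 25, 'y': 45, 'added': 74}
{'x': 25, 'y': 45, 'z': 53}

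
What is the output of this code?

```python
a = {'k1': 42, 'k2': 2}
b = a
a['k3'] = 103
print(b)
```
{'k1': 42, 'k2': 2, 'k3': 103}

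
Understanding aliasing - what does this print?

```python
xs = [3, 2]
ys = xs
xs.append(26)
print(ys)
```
[3, 2, 26]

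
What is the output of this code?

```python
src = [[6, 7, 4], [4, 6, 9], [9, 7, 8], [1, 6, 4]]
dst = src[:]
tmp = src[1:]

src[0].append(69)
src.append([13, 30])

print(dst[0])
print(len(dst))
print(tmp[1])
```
[6, 7, 4, 69]
4
[9, 7, 8]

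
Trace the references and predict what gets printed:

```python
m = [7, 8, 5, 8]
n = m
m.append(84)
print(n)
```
[7, 8, 5, 8, 84]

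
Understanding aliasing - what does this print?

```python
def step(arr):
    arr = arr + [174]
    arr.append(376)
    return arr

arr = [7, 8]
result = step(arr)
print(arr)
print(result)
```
[7, 8]
[7, 8, 174, 376]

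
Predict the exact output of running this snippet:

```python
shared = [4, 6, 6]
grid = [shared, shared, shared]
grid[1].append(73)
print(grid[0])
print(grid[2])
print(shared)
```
[4, 6, 6, 73]
[4, 6, 6, 73]
[4, 6, 6, 73]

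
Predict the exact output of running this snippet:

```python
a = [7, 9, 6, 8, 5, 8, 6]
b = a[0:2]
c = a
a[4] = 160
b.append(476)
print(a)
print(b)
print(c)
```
[7, 9, 6, 8, 160, 8, 6]
[7, 9, 476]
[7, 9, 6, 8, 160, 8, 6]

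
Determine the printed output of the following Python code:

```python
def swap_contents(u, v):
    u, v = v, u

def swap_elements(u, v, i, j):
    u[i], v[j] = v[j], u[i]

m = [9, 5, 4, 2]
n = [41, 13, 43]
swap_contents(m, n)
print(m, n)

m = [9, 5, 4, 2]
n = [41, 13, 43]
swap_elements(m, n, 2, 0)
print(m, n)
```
[9, 5, 4, 2] [41, 13, 43]
[9, 5, 41, 2] [4, 13, 43]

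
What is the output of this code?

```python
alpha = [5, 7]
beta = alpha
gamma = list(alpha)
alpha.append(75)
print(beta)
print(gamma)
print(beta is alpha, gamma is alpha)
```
[5, 7, 75]
[5, 7]
True False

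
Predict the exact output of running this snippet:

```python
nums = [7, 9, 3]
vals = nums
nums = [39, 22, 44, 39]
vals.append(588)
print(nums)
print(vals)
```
[39, 22, 44, 39]
[7, 9, 3, 588]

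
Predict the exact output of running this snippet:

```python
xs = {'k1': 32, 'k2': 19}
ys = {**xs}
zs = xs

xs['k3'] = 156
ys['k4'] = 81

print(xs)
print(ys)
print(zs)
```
{'k1': 32, 'k2': 19, 'k3': 156}
{'k1': 32, 'k2': 19, 'k4': 81}
{'k1': 32, 'k2': 19, 'k3': 156}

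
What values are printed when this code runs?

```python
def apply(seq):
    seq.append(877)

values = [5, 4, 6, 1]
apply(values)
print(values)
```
[5, 4, 6, 1, 877]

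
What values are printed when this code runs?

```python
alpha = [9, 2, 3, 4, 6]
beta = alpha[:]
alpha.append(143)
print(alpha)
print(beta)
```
[9, 2, 3, 4, 6, 143]
[9, 2, 3, 4, 6]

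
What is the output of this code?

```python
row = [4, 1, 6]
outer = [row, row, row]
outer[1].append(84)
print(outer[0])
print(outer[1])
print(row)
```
[4, 1, 6, 84]
[4, 1, 6, 84]
[4, 1, 6, 84]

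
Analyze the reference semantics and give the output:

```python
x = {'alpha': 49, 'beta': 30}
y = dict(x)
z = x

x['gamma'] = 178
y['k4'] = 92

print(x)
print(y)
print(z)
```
{'alpha': 49, 'beta': 30, 'gamma': 178}
{'alpha': 49, 'beta': 30, 'k4': 92}
{'alpha': 49, 'beta': 30, 'gamma': 178}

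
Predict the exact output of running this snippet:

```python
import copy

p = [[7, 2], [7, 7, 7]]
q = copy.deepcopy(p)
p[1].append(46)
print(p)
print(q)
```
[[7, 2], [7, 7, 7, 46]]
[[7, 2], [7, 7, 7]]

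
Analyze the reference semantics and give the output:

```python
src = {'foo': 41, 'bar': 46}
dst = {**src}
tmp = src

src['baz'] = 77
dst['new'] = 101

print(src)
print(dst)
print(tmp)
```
{'foo': 41, 'bar': 46, 'baz': 77}
{'foo': 41, 'bar': 46, 'new': 101}
{'foo': 41, 'bar': 46, 'baz': 77}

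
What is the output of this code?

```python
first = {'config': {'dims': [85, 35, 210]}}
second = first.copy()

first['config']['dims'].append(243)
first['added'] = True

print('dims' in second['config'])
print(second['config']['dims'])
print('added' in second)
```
True
[85, 35, 210, 243]
False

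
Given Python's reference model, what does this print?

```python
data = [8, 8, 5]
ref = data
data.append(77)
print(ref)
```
[8, 8, 5, 77]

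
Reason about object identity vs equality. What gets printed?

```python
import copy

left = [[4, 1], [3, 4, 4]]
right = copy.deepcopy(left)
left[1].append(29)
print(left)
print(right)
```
[[4, 1], [3, 4, 4, 29]]
[[4, 1], [3, 4, 4]]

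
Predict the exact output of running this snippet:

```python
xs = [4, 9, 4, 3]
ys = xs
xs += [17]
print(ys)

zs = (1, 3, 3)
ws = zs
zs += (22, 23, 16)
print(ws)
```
[4, 9, 4, 3, 17]
(1, 3, 3)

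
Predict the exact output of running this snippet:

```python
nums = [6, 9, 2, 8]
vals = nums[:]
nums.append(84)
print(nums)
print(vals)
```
[6, 9, 2, 8, 84]
[6, 9, 2, 8]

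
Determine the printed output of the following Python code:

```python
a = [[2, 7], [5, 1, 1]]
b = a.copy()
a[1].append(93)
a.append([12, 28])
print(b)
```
[[2, 7], [5, 1, 1, 93]]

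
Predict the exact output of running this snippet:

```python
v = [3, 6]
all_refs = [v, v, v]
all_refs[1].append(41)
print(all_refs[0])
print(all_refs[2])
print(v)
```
[3, 6, 41]
[3, 6, 41]
[3, 6, 41]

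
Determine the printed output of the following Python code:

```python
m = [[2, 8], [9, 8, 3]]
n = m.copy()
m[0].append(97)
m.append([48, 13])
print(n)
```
[[2, 8, 97], [9, 8, 3]]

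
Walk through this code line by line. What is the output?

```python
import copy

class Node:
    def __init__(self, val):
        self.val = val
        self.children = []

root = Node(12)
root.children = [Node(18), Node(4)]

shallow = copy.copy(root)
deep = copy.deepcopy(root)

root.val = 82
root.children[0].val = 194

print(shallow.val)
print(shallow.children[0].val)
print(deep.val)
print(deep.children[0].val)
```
12
194
12
18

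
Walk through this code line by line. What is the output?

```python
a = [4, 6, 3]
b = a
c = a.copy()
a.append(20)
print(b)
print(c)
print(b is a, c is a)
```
[4, 6, 3, 20]
[4, 6, 3]
True False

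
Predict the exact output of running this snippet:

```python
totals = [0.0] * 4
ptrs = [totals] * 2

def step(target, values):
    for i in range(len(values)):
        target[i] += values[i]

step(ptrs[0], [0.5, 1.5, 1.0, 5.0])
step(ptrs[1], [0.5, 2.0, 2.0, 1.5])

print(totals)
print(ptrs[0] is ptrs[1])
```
[1.0, 3.5, 3.0, 6.5]
True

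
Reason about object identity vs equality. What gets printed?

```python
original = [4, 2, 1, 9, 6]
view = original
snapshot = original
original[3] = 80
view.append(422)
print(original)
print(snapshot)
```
[4, 2, 1, 80, 6, 422]
[4, 2, 1, 80, 6, 422]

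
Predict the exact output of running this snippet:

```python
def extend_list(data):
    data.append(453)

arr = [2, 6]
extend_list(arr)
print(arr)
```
[2, 6, 453]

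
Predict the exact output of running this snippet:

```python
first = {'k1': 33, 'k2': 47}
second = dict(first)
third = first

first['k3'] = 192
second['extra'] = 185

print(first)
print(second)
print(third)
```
{'k1': 33, 'k2': 47, 'k3': 192}
{'k1': 33, 'k2': 47, 'extra': 185}
{'k1': 33, 'k2': 47, 'k3': 192}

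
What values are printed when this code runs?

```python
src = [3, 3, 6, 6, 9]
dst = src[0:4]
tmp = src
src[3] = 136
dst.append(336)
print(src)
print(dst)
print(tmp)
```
[3, 3, 6, 136, 9]
[3, 3, 6, 6, 336]
[3, 3, 6, 136, 9]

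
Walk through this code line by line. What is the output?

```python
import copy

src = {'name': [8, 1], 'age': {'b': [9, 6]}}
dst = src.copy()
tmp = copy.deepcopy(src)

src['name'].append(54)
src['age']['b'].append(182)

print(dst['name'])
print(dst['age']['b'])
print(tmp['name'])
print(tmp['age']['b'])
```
[8, 1, 54]
[9, 6, 182]
[8, 1]
[9, 6]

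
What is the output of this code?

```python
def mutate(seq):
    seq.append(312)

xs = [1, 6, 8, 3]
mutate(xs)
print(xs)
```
[1, 6, 8, 3, 312]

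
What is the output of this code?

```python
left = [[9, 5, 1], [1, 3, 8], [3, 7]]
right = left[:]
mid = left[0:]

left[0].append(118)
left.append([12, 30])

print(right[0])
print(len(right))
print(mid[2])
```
[9, 5, 1, 118]
3
[3, 7]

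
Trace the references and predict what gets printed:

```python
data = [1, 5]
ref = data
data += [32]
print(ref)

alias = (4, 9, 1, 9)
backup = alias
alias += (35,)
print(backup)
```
[1, 5, 32]
(4, 9, 1, 9)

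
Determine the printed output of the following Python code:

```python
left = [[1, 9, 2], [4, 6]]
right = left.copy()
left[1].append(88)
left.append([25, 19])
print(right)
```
[[1, 9, 2], [4, 6, 88]]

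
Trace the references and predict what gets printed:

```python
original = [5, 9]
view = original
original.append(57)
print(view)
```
[5, 9, 57]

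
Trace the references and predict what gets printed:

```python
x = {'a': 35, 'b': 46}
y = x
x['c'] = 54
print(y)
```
{'a': 35, 'b': 46, 'c': 54}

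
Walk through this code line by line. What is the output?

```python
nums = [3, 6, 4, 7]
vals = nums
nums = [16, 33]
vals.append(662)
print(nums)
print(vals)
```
[16, 33]
[3, 6, 4, 7, 662]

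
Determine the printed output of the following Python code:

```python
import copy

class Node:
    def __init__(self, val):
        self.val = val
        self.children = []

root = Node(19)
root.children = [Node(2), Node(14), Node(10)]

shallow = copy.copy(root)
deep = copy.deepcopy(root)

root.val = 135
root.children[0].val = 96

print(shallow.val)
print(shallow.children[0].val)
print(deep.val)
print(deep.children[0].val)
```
19
96
19
2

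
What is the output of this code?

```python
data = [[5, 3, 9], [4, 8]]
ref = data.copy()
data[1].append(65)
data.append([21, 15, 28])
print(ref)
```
[[5, 3, 9], [4, 8, 65]]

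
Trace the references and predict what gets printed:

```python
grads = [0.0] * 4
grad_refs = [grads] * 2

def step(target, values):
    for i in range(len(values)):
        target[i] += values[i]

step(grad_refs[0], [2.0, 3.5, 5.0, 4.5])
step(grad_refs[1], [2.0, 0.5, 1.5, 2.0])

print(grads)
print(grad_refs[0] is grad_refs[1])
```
[4.0, 4.0, 6.5, 6.5]
True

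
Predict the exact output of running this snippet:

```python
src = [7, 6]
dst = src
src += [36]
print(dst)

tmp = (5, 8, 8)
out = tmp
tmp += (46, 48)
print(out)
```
[7, 6, 36]
(5, 8, 8)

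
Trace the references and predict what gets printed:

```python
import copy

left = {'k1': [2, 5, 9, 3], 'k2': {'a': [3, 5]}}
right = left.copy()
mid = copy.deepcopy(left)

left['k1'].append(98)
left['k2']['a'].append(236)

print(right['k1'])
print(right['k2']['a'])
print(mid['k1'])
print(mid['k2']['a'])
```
[2, 5, 9, 3, 98]
[3, 5, 236]
[2, 5, 9, 3]
[3, 5]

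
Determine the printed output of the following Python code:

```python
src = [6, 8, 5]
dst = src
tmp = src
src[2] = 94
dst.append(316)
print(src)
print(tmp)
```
[6, 8, 94, 316]
[6, 8, 94, 316]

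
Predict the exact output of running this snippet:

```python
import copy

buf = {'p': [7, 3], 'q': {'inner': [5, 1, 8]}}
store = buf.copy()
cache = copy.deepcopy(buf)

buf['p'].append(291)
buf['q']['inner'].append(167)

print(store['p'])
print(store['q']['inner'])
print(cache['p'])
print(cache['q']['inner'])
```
[7, 3, 291]
[5, 1, 8, 167]
[7, 3]
[5, 1, 8]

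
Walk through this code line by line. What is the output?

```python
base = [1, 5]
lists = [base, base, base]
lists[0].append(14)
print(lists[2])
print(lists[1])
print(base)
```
[1, 5, 14]
[1, 5, 14]
[1, 5, 14]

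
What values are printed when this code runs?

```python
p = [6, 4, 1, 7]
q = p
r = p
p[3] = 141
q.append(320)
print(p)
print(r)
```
[6, 4, 1, 141, 320]
[6, 4, 1, 141, 320]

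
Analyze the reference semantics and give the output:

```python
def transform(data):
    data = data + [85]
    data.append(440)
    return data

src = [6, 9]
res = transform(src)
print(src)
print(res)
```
[6, 9]
[6, 9, 85, 440]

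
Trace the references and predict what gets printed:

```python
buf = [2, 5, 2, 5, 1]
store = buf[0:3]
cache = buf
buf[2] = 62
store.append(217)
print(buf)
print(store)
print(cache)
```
[2, 5, 62, 5, 1]
[2, 5, 2, 217]
[2, 5, 62, 5, 1]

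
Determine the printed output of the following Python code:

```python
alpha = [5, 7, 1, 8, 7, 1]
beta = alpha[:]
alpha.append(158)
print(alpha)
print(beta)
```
[5, 7, 1, 8, 7, 1, 158]
[5, 7, 1, 8, 7, 1]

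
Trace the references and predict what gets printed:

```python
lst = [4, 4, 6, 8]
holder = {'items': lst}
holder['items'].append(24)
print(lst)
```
[4, 4, 6, 8, 24]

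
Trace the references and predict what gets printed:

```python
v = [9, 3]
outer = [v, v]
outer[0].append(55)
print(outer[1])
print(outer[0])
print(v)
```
[9, 3, 55]
[9, 3, 55]
[9, 3, 55]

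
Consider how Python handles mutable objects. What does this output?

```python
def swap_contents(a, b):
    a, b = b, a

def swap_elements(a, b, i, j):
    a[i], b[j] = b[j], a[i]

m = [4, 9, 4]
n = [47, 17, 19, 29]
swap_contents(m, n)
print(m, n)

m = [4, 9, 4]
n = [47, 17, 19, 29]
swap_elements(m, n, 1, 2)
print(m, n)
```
[4, 9, 4] [47, 17, 19, 29]
[4, 19, 4] [47, 17, 9, 29]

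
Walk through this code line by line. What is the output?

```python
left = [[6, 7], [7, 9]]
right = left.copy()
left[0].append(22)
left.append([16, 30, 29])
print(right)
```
[[6, 7, 22], [7, 9]]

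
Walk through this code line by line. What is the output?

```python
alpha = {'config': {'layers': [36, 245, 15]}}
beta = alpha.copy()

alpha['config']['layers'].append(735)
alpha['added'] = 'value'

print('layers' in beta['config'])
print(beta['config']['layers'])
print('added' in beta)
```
True
[36, 245, 15, 735]
False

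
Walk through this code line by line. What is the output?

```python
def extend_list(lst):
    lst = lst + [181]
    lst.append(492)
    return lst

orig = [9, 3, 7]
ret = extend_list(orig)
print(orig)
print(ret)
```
[9, 3, 7]
[9, 3, 7, 181, 492]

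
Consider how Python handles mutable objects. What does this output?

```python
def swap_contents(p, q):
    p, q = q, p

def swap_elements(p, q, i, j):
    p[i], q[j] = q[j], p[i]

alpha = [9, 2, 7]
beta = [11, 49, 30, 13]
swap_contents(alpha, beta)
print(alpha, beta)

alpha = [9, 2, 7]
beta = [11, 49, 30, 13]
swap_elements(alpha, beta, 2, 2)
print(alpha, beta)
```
[9, 2, 7] [11, 49, 30, 13]
[9, 2, 30] [11, 49, 7, 13]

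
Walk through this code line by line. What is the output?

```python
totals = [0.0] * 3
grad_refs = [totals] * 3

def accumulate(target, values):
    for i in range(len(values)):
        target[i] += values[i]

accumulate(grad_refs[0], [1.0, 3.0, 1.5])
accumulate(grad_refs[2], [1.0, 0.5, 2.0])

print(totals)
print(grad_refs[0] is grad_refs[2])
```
[2.0, 3.5, 3.5]
True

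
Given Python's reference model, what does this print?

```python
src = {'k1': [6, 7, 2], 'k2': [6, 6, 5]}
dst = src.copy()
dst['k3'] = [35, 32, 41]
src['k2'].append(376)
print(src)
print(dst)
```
{'k1': [6, 7, 2], 'k2': [6, 6, 5, 376]}
{'k1': [6, 7, 2], 'k2': [6, 6, 5, 376], 'k3': [35, 32, 41]}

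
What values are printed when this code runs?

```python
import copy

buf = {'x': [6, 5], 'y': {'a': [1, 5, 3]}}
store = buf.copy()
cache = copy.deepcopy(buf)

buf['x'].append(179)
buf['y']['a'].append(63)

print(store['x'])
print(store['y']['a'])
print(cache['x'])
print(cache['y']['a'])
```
[6, 5, 179]
[1, 5, 3, 63]
[6, 5]
[1, 5, 3]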